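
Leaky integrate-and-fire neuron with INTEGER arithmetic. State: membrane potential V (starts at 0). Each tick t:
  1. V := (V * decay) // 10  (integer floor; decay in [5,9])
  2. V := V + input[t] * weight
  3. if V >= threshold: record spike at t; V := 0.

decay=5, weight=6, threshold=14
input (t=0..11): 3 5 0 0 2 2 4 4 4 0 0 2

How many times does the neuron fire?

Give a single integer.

t=0: input=3 -> V=0 FIRE
t=1: input=5 -> V=0 FIRE
t=2: input=0 -> V=0
t=3: input=0 -> V=0
t=4: input=2 -> V=12
t=5: input=2 -> V=0 FIRE
t=6: input=4 -> V=0 FIRE
t=7: input=4 -> V=0 FIRE
t=8: input=4 -> V=0 FIRE
t=9: input=0 -> V=0
t=10: input=0 -> V=0
t=11: input=2 -> V=12

Answer: 6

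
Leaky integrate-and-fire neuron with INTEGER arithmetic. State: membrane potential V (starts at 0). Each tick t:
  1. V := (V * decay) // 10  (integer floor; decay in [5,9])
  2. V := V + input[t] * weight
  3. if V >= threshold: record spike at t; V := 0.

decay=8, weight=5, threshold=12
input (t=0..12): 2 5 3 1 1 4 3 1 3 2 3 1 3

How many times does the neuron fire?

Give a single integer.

Answer: 7

Derivation:
t=0: input=2 -> V=10
t=1: input=5 -> V=0 FIRE
t=2: input=3 -> V=0 FIRE
t=3: input=1 -> V=5
t=4: input=1 -> V=9
t=5: input=4 -> V=0 FIRE
t=6: input=3 -> V=0 FIRE
t=7: input=1 -> V=5
t=8: input=3 -> V=0 FIRE
t=9: input=2 -> V=10
t=10: input=3 -> V=0 FIRE
t=11: input=1 -> V=5
t=12: input=3 -> V=0 FIRE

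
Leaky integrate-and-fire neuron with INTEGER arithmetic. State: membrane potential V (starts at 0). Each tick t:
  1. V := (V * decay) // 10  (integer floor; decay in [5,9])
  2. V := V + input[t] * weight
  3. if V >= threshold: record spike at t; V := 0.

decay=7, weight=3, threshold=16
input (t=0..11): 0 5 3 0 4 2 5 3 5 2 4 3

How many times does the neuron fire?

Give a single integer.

t=0: input=0 -> V=0
t=1: input=5 -> V=15
t=2: input=3 -> V=0 FIRE
t=3: input=0 -> V=0
t=4: input=4 -> V=12
t=5: input=2 -> V=14
t=6: input=5 -> V=0 FIRE
t=7: input=3 -> V=9
t=8: input=5 -> V=0 FIRE
t=9: input=2 -> V=6
t=10: input=4 -> V=0 FIRE
t=11: input=3 -> V=9

Answer: 4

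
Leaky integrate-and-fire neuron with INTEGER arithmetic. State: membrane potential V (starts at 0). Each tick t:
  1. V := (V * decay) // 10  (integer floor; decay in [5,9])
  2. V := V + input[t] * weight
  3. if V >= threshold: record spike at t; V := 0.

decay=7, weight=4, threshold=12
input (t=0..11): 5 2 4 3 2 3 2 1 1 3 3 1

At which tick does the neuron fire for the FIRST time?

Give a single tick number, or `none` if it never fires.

Answer: 0

Derivation:
t=0: input=5 -> V=0 FIRE
t=1: input=2 -> V=8
t=2: input=4 -> V=0 FIRE
t=3: input=3 -> V=0 FIRE
t=4: input=2 -> V=8
t=5: input=3 -> V=0 FIRE
t=6: input=2 -> V=8
t=7: input=1 -> V=9
t=8: input=1 -> V=10
t=9: input=3 -> V=0 FIRE
t=10: input=3 -> V=0 FIRE
t=11: input=1 -> V=4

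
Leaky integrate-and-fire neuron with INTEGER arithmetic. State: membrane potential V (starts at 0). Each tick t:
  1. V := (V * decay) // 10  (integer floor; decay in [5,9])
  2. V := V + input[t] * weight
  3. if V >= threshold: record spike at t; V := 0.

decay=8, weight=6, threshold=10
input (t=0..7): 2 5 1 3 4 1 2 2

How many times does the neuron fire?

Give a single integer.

Answer: 6

Derivation:
t=0: input=2 -> V=0 FIRE
t=1: input=5 -> V=0 FIRE
t=2: input=1 -> V=6
t=3: input=3 -> V=0 FIRE
t=4: input=4 -> V=0 FIRE
t=5: input=1 -> V=6
t=6: input=2 -> V=0 FIRE
t=7: input=2 -> V=0 FIRE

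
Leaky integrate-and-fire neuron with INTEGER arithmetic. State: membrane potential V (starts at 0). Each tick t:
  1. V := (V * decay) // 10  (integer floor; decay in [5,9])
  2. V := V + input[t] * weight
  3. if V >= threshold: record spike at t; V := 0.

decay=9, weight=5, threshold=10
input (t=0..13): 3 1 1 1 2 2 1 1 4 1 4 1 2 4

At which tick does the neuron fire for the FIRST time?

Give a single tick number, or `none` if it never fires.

Answer: 0

Derivation:
t=0: input=3 -> V=0 FIRE
t=1: input=1 -> V=5
t=2: input=1 -> V=9
t=3: input=1 -> V=0 FIRE
t=4: input=2 -> V=0 FIRE
t=5: input=2 -> V=0 FIRE
t=6: input=1 -> V=5
t=7: input=1 -> V=9
t=8: input=4 -> V=0 FIRE
t=9: input=1 -> V=5
t=10: input=4 -> V=0 FIRE
t=11: input=1 -> V=5
t=12: input=2 -> V=0 FIRE
t=13: input=4 -> V=0 FIRE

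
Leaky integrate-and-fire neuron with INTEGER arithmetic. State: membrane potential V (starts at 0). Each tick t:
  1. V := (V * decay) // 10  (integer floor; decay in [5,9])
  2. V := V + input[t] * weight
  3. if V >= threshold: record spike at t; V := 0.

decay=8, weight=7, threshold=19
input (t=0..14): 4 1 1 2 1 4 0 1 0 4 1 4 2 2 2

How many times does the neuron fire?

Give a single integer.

Answer: 6

Derivation:
t=0: input=4 -> V=0 FIRE
t=1: input=1 -> V=7
t=2: input=1 -> V=12
t=3: input=2 -> V=0 FIRE
t=4: input=1 -> V=7
t=5: input=4 -> V=0 FIRE
t=6: input=0 -> V=0
t=7: input=1 -> V=7
t=8: input=0 -> V=5
t=9: input=4 -> V=0 FIRE
t=10: input=1 -> V=7
t=11: input=4 -> V=0 FIRE
t=12: input=2 -> V=14
t=13: input=2 -> V=0 FIRE
t=14: input=2 -> V=14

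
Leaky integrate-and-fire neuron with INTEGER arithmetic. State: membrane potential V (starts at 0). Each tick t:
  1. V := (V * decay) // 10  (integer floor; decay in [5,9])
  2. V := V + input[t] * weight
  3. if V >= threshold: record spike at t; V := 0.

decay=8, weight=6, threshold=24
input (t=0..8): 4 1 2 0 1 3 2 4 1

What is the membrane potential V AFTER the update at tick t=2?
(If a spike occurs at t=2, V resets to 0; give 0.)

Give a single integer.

t=0: input=4 -> V=0 FIRE
t=1: input=1 -> V=6
t=2: input=2 -> V=16
t=3: input=0 -> V=12
t=4: input=1 -> V=15
t=5: input=3 -> V=0 FIRE
t=6: input=2 -> V=12
t=7: input=4 -> V=0 FIRE
t=8: input=1 -> V=6

Answer: 16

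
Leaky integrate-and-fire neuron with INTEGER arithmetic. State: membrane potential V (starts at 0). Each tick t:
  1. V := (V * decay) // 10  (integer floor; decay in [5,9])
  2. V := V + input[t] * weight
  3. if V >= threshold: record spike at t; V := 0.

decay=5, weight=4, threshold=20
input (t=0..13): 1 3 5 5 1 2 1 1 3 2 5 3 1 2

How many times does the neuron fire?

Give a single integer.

t=0: input=1 -> V=4
t=1: input=3 -> V=14
t=2: input=5 -> V=0 FIRE
t=3: input=5 -> V=0 FIRE
t=4: input=1 -> V=4
t=5: input=2 -> V=10
t=6: input=1 -> V=9
t=7: input=1 -> V=8
t=8: input=3 -> V=16
t=9: input=2 -> V=16
t=10: input=5 -> V=0 FIRE
t=11: input=3 -> V=12
t=12: input=1 -> V=10
t=13: input=2 -> V=13

Answer: 3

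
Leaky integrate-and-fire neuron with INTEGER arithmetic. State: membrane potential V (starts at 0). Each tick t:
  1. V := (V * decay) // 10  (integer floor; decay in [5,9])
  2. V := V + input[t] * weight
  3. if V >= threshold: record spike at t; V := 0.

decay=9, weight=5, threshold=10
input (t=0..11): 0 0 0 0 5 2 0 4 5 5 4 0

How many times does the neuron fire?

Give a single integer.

Answer: 6

Derivation:
t=0: input=0 -> V=0
t=1: input=0 -> V=0
t=2: input=0 -> V=0
t=3: input=0 -> V=0
t=4: input=5 -> V=0 FIRE
t=5: input=2 -> V=0 FIRE
t=6: input=0 -> V=0
t=7: input=4 -> V=0 FIRE
t=8: input=5 -> V=0 FIRE
t=9: input=5 -> V=0 FIRE
t=10: input=4 -> V=0 FIRE
t=11: input=0 -> V=0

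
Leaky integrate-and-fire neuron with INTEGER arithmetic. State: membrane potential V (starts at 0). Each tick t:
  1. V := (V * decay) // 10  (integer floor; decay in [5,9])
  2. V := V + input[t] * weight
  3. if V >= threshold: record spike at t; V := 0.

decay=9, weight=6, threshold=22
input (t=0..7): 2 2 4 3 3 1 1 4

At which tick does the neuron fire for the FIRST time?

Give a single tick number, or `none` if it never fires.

t=0: input=2 -> V=12
t=1: input=2 -> V=0 FIRE
t=2: input=4 -> V=0 FIRE
t=3: input=3 -> V=18
t=4: input=3 -> V=0 FIRE
t=5: input=1 -> V=6
t=6: input=1 -> V=11
t=7: input=4 -> V=0 FIRE

Answer: 1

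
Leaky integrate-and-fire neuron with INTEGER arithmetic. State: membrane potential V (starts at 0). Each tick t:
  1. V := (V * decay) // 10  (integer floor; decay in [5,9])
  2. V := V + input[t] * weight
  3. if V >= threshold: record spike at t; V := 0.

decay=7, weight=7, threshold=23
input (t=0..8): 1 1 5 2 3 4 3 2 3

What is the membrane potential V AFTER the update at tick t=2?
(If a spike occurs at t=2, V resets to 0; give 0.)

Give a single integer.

t=0: input=1 -> V=7
t=1: input=1 -> V=11
t=2: input=5 -> V=0 FIRE
t=3: input=2 -> V=14
t=4: input=3 -> V=0 FIRE
t=5: input=4 -> V=0 FIRE
t=6: input=3 -> V=21
t=7: input=2 -> V=0 FIRE
t=8: input=3 -> V=21

Answer: 0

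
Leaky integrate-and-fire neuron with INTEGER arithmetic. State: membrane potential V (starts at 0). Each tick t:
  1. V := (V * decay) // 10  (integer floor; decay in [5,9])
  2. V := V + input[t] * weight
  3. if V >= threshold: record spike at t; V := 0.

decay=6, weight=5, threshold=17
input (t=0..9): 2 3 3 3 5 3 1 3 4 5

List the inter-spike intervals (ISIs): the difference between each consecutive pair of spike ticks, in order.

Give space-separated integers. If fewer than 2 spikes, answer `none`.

t=0: input=2 -> V=10
t=1: input=3 -> V=0 FIRE
t=2: input=3 -> V=15
t=3: input=3 -> V=0 FIRE
t=4: input=5 -> V=0 FIRE
t=5: input=3 -> V=15
t=6: input=1 -> V=14
t=7: input=3 -> V=0 FIRE
t=8: input=4 -> V=0 FIRE
t=9: input=5 -> V=0 FIRE

Answer: 2 1 3 1 1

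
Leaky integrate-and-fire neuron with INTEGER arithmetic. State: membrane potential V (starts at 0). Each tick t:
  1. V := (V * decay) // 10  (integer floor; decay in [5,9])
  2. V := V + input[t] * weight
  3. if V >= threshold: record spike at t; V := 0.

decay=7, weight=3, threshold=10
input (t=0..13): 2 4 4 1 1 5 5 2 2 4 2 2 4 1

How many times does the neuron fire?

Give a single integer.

Answer: 8

Derivation:
t=0: input=2 -> V=6
t=1: input=4 -> V=0 FIRE
t=2: input=4 -> V=0 FIRE
t=3: input=1 -> V=3
t=4: input=1 -> V=5
t=5: input=5 -> V=0 FIRE
t=6: input=5 -> V=0 FIRE
t=7: input=2 -> V=6
t=8: input=2 -> V=0 FIRE
t=9: input=4 -> V=0 FIRE
t=10: input=2 -> V=6
t=11: input=2 -> V=0 FIRE
t=12: input=4 -> V=0 FIRE
t=13: input=1 -> V=3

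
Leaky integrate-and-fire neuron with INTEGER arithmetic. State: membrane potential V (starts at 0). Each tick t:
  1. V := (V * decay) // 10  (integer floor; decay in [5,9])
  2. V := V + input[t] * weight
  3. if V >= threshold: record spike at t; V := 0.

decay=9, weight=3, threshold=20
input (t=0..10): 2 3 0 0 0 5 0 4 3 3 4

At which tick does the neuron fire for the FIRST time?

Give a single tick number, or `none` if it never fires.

Answer: 5

Derivation:
t=0: input=2 -> V=6
t=1: input=3 -> V=14
t=2: input=0 -> V=12
t=3: input=0 -> V=10
t=4: input=0 -> V=9
t=5: input=5 -> V=0 FIRE
t=6: input=0 -> V=0
t=7: input=4 -> V=12
t=8: input=3 -> V=19
t=9: input=3 -> V=0 FIRE
t=10: input=4 -> V=12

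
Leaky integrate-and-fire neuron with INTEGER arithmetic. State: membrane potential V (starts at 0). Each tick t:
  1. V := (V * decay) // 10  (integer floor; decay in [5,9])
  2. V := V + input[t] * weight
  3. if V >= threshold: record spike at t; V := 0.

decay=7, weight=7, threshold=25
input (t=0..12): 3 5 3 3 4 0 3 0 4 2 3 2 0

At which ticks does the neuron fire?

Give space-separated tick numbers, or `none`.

Answer: 1 3 4 8 10

Derivation:
t=0: input=3 -> V=21
t=1: input=5 -> V=0 FIRE
t=2: input=3 -> V=21
t=3: input=3 -> V=0 FIRE
t=4: input=4 -> V=0 FIRE
t=5: input=0 -> V=0
t=6: input=3 -> V=21
t=7: input=0 -> V=14
t=8: input=4 -> V=0 FIRE
t=9: input=2 -> V=14
t=10: input=3 -> V=0 FIRE
t=11: input=2 -> V=14
t=12: input=0 -> V=9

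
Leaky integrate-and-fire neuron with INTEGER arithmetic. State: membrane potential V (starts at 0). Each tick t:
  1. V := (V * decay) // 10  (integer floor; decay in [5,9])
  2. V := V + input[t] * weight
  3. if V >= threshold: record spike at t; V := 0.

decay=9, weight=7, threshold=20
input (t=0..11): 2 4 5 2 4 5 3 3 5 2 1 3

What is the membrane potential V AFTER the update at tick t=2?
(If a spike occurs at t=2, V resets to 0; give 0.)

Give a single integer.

t=0: input=2 -> V=14
t=1: input=4 -> V=0 FIRE
t=2: input=5 -> V=0 FIRE
t=3: input=2 -> V=14
t=4: input=4 -> V=0 FIRE
t=5: input=5 -> V=0 FIRE
t=6: input=3 -> V=0 FIRE
t=7: input=3 -> V=0 FIRE
t=8: input=5 -> V=0 FIRE
t=9: input=2 -> V=14
t=10: input=1 -> V=19
t=11: input=3 -> V=0 FIRE

Answer: 0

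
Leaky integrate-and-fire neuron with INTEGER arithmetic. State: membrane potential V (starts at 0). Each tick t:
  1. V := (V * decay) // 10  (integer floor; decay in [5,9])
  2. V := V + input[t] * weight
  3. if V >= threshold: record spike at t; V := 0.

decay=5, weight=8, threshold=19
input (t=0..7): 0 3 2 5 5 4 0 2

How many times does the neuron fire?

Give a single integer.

Answer: 4

Derivation:
t=0: input=0 -> V=0
t=1: input=3 -> V=0 FIRE
t=2: input=2 -> V=16
t=3: input=5 -> V=0 FIRE
t=4: input=5 -> V=0 FIRE
t=5: input=4 -> V=0 FIRE
t=6: input=0 -> V=0
t=7: input=2 -> V=16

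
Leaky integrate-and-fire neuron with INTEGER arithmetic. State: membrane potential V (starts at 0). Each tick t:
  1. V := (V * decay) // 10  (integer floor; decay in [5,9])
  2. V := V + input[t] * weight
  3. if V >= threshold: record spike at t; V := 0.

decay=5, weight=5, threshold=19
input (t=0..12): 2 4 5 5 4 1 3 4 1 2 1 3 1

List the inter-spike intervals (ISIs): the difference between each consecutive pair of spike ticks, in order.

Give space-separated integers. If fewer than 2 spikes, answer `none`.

Answer: 1 1 1 3 4

Derivation:
t=0: input=2 -> V=10
t=1: input=4 -> V=0 FIRE
t=2: input=5 -> V=0 FIRE
t=3: input=5 -> V=0 FIRE
t=4: input=4 -> V=0 FIRE
t=5: input=1 -> V=5
t=6: input=3 -> V=17
t=7: input=4 -> V=0 FIRE
t=8: input=1 -> V=5
t=9: input=2 -> V=12
t=10: input=1 -> V=11
t=11: input=3 -> V=0 FIRE
t=12: input=1 -> V=5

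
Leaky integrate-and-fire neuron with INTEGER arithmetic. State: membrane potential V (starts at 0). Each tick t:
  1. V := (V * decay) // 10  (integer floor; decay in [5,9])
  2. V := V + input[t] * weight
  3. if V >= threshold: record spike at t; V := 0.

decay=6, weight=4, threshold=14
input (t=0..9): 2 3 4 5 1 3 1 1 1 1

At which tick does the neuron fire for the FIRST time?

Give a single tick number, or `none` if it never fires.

t=0: input=2 -> V=8
t=1: input=3 -> V=0 FIRE
t=2: input=4 -> V=0 FIRE
t=3: input=5 -> V=0 FIRE
t=4: input=1 -> V=4
t=5: input=3 -> V=0 FIRE
t=6: input=1 -> V=4
t=7: input=1 -> V=6
t=8: input=1 -> V=7
t=9: input=1 -> V=8

Answer: 1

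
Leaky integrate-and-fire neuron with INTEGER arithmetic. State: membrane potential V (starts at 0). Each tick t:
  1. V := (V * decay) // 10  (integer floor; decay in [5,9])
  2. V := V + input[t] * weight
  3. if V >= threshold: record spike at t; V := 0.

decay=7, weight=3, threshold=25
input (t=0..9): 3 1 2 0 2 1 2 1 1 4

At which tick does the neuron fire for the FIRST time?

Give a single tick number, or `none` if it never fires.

t=0: input=3 -> V=9
t=1: input=1 -> V=9
t=2: input=2 -> V=12
t=3: input=0 -> V=8
t=4: input=2 -> V=11
t=5: input=1 -> V=10
t=6: input=2 -> V=13
t=7: input=1 -> V=12
t=8: input=1 -> V=11
t=9: input=4 -> V=19

Answer: none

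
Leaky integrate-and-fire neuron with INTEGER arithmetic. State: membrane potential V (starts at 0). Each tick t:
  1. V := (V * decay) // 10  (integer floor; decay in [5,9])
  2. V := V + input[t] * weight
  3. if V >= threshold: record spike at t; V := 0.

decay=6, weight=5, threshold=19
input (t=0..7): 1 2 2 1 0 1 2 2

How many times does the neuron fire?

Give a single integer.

t=0: input=1 -> V=5
t=1: input=2 -> V=13
t=2: input=2 -> V=17
t=3: input=1 -> V=15
t=4: input=0 -> V=9
t=5: input=1 -> V=10
t=6: input=2 -> V=16
t=7: input=2 -> V=0 FIRE

Answer: 1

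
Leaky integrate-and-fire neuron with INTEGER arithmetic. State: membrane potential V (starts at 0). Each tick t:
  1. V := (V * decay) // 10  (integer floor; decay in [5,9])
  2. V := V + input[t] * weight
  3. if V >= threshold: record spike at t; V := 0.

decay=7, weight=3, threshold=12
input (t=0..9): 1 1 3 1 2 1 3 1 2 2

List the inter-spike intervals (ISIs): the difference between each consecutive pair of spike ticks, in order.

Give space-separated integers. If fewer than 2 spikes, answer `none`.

Answer: 4

Derivation:
t=0: input=1 -> V=3
t=1: input=1 -> V=5
t=2: input=3 -> V=0 FIRE
t=3: input=1 -> V=3
t=4: input=2 -> V=8
t=5: input=1 -> V=8
t=6: input=3 -> V=0 FIRE
t=7: input=1 -> V=3
t=8: input=2 -> V=8
t=9: input=2 -> V=11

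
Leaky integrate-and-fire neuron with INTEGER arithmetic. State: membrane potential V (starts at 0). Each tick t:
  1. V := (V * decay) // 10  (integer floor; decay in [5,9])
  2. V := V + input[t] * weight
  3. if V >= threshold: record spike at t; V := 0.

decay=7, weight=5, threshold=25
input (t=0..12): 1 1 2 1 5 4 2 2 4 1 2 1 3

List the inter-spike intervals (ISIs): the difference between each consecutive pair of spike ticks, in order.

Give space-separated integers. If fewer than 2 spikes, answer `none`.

t=0: input=1 -> V=5
t=1: input=1 -> V=8
t=2: input=2 -> V=15
t=3: input=1 -> V=15
t=4: input=5 -> V=0 FIRE
t=5: input=4 -> V=20
t=6: input=2 -> V=24
t=7: input=2 -> V=0 FIRE
t=8: input=4 -> V=20
t=9: input=1 -> V=19
t=10: input=2 -> V=23
t=11: input=1 -> V=21
t=12: input=3 -> V=0 FIRE

Answer: 3 5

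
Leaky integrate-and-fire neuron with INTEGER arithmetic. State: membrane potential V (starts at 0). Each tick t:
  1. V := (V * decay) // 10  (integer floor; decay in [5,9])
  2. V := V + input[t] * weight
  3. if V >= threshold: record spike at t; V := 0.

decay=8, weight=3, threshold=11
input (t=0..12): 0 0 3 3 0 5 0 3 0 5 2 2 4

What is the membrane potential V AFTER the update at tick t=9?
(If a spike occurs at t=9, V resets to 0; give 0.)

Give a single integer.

t=0: input=0 -> V=0
t=1: input=0 -> V=0
t=2: input=3 -> V=9
t=3: input=3 -> V=0 FIRE
t=4: input=0 -> V=0
t=5: input=5 -> V=0 FIRE
t=6: input=0 -> V=0
t=7: input=3 -> V=9
t=8: input=0 -> V=7
t=9: input=5 -> V=0 FIRE
t=10: input=2 -> V=6
t=11: input=2 -> V=10
t=12: input=4 -> V=0 FIRE

Answer: 0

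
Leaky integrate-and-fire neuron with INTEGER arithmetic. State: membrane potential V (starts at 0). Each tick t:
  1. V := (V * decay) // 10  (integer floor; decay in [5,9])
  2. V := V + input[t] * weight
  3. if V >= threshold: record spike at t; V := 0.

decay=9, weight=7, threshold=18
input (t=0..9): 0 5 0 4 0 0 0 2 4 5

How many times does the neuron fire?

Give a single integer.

Answer: 4

Derivation:
t=0: input=0 -> V=0
t=1: input=5 -> V=0 FIRE
t=2: input=0 -> V=0
t=3: input=4 -> V=0 FIRE
t=4: input=0 -> V=0
t=5: input=0 -> V=0
t=6: input=0 -> V=0
t=7: input=2 -> V=14
t=8: input=4 -> V=0 FIRE
t=9: input=5 -> V=0 FIRE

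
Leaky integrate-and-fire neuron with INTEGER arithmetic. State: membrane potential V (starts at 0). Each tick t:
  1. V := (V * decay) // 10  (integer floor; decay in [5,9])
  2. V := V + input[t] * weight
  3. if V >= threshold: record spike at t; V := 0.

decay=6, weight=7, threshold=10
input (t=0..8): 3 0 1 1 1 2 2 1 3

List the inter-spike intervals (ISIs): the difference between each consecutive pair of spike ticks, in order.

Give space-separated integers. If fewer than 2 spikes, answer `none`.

t=0: input=3 -> V=0 FIRE
t=1: input=0 -> V=0
t=2: input=1 -> V=7
t=3: input=1 -> V=0 FIRE
t=4: input=1 -> V=7
t=5: input=2 -> V=0 FIRE
t=6: input=2 -> V=0 FIRE
t=7: input=1 -> V=7
t=8: input=3 -> V=0 FIRE

Answer: 3 2 1 2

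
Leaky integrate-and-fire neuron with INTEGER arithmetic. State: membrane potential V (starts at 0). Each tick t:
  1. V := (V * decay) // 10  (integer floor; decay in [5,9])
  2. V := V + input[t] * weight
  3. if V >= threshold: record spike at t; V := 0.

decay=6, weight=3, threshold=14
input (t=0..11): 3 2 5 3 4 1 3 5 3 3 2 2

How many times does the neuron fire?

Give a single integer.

Answer: 4

Derivation:
t=0: input=3 -> V=9
t=1: input=2 -> V=11
t=2: input=5 -> V=0 FIRE
t=3: input=3 -> V=9
t=4: input=4 -> V=0 FIRE
t=5: input=1 -> V=3
t=6: input=3 -> V=10
t=7: input=5 -> V=0 FIRE
t=8: input=3 -> V=9
t=9: input=3 -> V=0 FIRE
t=10: input=2 -> V=6
t=11: input=2 -> V=9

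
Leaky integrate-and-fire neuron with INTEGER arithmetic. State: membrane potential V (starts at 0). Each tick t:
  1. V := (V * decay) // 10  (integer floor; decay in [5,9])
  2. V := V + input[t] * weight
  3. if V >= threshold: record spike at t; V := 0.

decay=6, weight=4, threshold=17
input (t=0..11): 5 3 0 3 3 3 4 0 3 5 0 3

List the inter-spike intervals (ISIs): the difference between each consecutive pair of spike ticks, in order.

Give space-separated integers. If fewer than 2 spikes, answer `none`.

t=0: input=5 -> V=0 FIRE
t=1: input=3 -> V=12
t=2: input=0 -> V=7
t=3: input=3 -> V=16
t=4: input=3 -> V=0 FIRE
t=5: input=3 -> V=12
t=6: input=4 -> V=0 FIRE
t=7: input=0 -> V=0
t=8: input=3 -> V=12
t=9: input=5 -> V=0 FIRE
t=10: input=0 -> V=0
t=11: input=3 -> V=12

Answer: 4 2 3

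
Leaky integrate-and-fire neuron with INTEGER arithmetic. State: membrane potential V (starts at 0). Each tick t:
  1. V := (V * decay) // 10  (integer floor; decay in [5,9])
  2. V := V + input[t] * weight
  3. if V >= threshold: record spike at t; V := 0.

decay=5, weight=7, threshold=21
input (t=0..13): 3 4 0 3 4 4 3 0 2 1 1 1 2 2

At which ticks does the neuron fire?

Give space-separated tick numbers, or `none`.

Answer: 0 1 3 4 5 6 12

Derivation:
t=0: input=3 -> V=0 FIRE
t=1: input=4 -> V=0 FIRE
t=2: input=0 -> V=0
t=3: input=3 -> V=0 FIRE
t=4: input=4 -> V=0 FIRE
t=5: input=4 -> V=0 FIRE
t=6: input=3 -> V=0 FIRE
t=7: input=0 -> V=0
t=8: input=2 -> V=14
t=9: input=1 -> V=14
t=10: input=1 -> V=14
t=11: input=1 -> V=14
t=12: input=2 -> V=0 FIRE
t=13: input=2 -> V=14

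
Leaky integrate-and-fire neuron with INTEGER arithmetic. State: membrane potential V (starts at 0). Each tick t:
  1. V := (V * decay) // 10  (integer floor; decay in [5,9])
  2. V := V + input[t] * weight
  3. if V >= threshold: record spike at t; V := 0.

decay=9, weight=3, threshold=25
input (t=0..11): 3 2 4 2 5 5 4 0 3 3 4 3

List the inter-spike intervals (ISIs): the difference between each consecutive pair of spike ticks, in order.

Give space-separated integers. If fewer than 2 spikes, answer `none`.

Answer: 2 4

Derivation:
t=0: input=3 -> V=9
t=1: input=2 -> V=14
t=2: input=4 -> V=24
t=3: input=2 -> V=0 FIRE
t=4: input=5 -> V=15
t=5: input=5 -> V=0 FIRE
t=6: input=4 -> V=12
t=7: input=0 -> V=10
t=8: input=3 -> V=18
t=9: input=3 -> V=0 FIRE
t=10: input=4 -> V=12
t=11: input=3 -> V=19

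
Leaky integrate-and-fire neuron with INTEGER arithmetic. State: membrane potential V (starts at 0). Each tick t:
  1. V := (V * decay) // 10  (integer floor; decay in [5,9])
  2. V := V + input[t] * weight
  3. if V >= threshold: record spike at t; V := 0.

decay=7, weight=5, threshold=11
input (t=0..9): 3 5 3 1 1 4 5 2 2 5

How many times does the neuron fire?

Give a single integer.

t=0: input=3 -> V=0 FIRE
t=1: input=5 -> V=0 FIRE
t=2: input=3 -> V=0 FIRE
t=3: input=1 -> V=5
t=4: input=1 -> V=8
t=5: input=4 -> V=0 FIRE
t=6: input=5 -> V=0 FIRE
t=7: input=2 -> V=10
t=8: input=2 -> V=0 FIRE
t=9: input=5 -> V=0 FIRE

Answer: 7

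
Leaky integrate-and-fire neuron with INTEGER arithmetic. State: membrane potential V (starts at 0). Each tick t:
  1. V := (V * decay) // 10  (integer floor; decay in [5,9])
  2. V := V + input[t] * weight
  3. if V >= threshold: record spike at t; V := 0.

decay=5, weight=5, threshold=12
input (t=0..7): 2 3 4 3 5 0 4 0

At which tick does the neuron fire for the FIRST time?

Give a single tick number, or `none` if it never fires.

t=0: input=2 -> V=10
t=1: input=3 -> V=0 FIRE
t=2: input=4 -> V=0 FIRE
t=3: input=3 -> V=0 FIRE
t=4: input=5 -> V=0 FIRE
t=5: input=0 -> V=0
t=6: input=4 -> V=0 FIRE
t=7: input=0 -> V=0

Answer: 1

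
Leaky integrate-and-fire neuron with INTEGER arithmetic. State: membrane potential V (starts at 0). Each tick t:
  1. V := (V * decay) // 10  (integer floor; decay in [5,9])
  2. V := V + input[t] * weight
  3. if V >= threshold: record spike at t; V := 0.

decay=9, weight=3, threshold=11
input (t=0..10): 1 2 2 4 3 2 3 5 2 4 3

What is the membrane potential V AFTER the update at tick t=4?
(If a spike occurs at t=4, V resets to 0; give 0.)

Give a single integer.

Answer: 9

Derivation:
t=0: input=1 -> V=3
t=1: input=2 -> V=8
t=2: input=2 -> V=0 FIRE
t=3: input=4 -> V=0 FIRE
t=4: input=3 -> V=9
t=5: input=2 -> V=0 FIRE
t=6: input=3 -> V=9
t=7: input=5 -> V=0 FIRE
t=8: input=2 -> V=6
t=9: input=4 -> V=0 FIRE
t=10: input=3 -> V=9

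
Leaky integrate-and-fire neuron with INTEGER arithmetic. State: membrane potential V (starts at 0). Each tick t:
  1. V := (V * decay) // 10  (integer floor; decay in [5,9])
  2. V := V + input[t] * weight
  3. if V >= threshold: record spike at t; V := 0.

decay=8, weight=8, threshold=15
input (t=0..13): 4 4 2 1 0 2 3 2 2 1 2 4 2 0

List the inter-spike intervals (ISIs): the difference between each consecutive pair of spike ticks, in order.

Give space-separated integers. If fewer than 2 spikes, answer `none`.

Answer: 1 1 3 1 1 1 2 1 1

Derivation:
t=0: input=4 -> V=0 FIRE
t=1: input=4 -> V=0 FIRE
t=2: input=2 -> V=0 FIRE
t=3: input=1 -> V=8
t=4: input=0 -> V=6
t=5: input=2 -> V=0 FIRE
t=6: input=3 -> V=0 FIRE
t=7: input=2 -> V=0 FIRE
t=8: input=2 -> V=0 FIRE
t=9: input=1 -> V=8
t=10: input=2 -> V=0 FIRE
t=11: input=4 -> V=0 FIRE
t=12: input=2 -> V=0 FIRE
t=13: input=0 -> V=0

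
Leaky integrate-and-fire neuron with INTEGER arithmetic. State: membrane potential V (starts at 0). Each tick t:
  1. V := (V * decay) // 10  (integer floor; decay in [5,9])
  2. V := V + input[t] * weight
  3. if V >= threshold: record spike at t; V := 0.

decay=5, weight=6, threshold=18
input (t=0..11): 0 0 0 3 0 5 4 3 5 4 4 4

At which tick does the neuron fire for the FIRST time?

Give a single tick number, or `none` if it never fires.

t=0: input=0 -> V=0
t=1: input=0 -> V=0
t=2: input=0 -> V=0
t=3: input=3 -> V=0 FIRE
t=4: input=0 -> V=0
t=5: input=5 -> V=0 FIRE
t=6: input=4 -> V=0 FIRE
t=7: input=3 -> V=0 FIRE
t=8: input=5 -> V=0 FIRE
t=9: input=4 -> V=0 FIRE
t=10: input=4 -> V=0 FIRE
t=11: input=4 -> V=0 FIRE

Answer: 3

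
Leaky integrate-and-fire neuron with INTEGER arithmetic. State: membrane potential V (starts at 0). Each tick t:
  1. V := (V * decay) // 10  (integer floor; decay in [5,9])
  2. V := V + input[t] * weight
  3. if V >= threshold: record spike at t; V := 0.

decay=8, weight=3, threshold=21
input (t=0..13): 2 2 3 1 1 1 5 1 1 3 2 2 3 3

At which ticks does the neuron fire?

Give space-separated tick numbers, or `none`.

t=0: input=2 -> V=6
t=1: input=2 -> V=10
t=2: input=3 -> V=17
t=3: input=1 -> V=16
t=4: input=1 -> V=15
t=5: input=1 -> V=15
t=6: input=5 -> V=0 FIRE
t=7: input=1 -> V=3
t=8: input=1 -> V=5
t=9: input=3 -> V=13
t=10: input=2 -> V=16
t=11: input=2 -> V=18
t=12: input=3 -> V=0 FIRE
t=13: input=3 -> V=9

Answer: 6 12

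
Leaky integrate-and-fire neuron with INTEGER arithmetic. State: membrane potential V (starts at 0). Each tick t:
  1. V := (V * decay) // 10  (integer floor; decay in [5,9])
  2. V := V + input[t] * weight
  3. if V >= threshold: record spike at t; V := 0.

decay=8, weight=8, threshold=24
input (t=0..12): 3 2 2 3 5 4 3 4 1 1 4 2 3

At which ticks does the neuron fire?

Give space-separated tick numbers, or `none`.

Answer: 0 2 3 4 5 6 7 10 12

Derivation:
t=0: input=3 -> V=0 FIRE
t=1: input=2 -> V=16
t=2: input=2 -> V=0 FIRE
t=3: input=3 -> V=0 FIRE
t=4: input=5 -> V=0 FIRE
t=5: input=4 -> V=0 FIRE
t=6: input=3 -> V=0 FIRE
t=7: input=4 -> V=0 FIRE
t=8: input=1 -> V=8
t=9: input=1 -> V=14
t=10: input=4 -> V=0 FIRE
t=11: input=2 -> V=16
t=12: input=3 -> V=0 FIRE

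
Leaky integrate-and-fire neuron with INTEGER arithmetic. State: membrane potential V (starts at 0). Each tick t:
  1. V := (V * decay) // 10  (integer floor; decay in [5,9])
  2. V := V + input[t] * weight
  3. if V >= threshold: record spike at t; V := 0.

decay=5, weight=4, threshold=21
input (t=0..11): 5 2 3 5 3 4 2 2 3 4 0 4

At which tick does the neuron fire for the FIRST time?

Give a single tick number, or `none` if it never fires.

t=0: input=5 -> V=20
t=1: input=2 -> V=18
t=2: input=3 -> V=0 FIRE
t=3: input=5 -> V=20
t=4: input=3 -> V=0 FIRE
t=5: input=4 -> V=16
t=6: input=2 -> V=16
t=7: input=2 -> V=16
t=8: input=3 -> V=20
t=9: input=4 -> V=0 FIRE
t=10: input=0 -> V=0
t=11: input=4 -> V=16

Answer: 2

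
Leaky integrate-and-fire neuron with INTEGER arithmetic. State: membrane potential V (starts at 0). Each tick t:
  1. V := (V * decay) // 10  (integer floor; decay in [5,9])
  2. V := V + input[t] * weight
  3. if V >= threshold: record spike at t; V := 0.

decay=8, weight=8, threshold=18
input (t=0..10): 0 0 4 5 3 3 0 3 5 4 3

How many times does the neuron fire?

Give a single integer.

t=0: input=0 -> V=0
t=1: input=0 -> V=0
t=2: input=4 -> V=0 FIRE
t=3: input=5 -> V=0 FIRE
t=4: input=3 -> V=0 FIRE
t=5: input=3 -> V=0 FIRE
t=6: input=0 -> V=0
t=7: input=3 -> V=0 FIRE
t=8: input=5 -> V=0 FIRE
t=9: input=4 -> V=0 FIRE
t=10: input=3 -> V=0 FIRE

Answer: 8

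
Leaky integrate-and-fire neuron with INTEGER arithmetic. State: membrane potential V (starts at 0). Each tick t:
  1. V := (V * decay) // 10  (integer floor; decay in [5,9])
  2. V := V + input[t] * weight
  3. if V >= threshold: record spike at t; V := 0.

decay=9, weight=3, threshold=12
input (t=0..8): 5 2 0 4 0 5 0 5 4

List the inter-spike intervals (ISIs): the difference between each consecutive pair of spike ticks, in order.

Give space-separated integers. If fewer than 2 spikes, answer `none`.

t=0: input=5 -> V=0 FIRE
t=1: input=2 -> V=6
t=2: input=0 -> V=5
t=3: input=4 -> V=0 FIRE
t=4: input=0 -> V=0
t=5: input=5 -> V=0 FIRE
t=6: input=0 -> V=0
t=7: input=5 -> V=0 FIRE
t=8: input=4 -> V=0 FIRE

Answer: 3 2 2 1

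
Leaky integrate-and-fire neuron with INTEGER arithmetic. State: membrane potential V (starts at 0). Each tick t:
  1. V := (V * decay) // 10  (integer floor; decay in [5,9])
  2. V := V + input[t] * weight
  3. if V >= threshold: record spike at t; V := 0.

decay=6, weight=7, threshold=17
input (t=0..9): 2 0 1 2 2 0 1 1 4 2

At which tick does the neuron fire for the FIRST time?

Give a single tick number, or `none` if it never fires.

Answer: 3

Derivation:
t=0: input=2 -> V=14
t=1: input=0 -> V=8
t=2: input=1 -> V=11
t=3: input=2 -> V=0 FIRE
t=4: input=2 -> V=14
t=5: input=0 -> V=8
t=6: input=1 -> V=11
t=7: input=1 -> V=13
t=8: input=4 -> V=0 FIRE
t=9: input=2 -> V=14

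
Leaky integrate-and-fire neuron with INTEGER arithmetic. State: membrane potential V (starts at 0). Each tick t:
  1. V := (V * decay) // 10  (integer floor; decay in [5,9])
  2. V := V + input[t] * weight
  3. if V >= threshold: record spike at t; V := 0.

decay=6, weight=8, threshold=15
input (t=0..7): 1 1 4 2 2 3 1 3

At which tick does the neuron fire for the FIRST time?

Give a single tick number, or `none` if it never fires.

t=0: input=1 -> V=8
t=1: input=1 -> V=12
t=2: input=4 -> V=0 FIRE
t=3: input=2 -> V=0 FIRE
t=4: input=2 -> V=0 FIRE
t=5: input=3 -> V=0 FIRE
t=6: input=1 -> V=8
t=7: input=3 -> V=0 FIRE

Answer: 2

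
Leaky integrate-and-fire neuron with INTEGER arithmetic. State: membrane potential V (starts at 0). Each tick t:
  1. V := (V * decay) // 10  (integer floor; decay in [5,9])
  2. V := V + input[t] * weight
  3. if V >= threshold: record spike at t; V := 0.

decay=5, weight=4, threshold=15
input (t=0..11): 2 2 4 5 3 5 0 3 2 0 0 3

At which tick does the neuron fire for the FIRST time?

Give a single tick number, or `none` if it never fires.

Answer: 2

Derivation:
t=0: input=2 -> V=8
t=1: input=2 -> V=12
t=2: input=4 -> V=0 FIRE
t=3: input=5 -> V=0 FIRE
t=4: input=3 -> V=12
t=5: input=5 -> V=0 FIRE
t=6: input=0 -> V=0
t=7: input=3 -> V=12
t=8: input=2 -> V=14
t=9: input=0 -> V=7
t=10: input=0 -> V=3
t=11: input=3 -> V=13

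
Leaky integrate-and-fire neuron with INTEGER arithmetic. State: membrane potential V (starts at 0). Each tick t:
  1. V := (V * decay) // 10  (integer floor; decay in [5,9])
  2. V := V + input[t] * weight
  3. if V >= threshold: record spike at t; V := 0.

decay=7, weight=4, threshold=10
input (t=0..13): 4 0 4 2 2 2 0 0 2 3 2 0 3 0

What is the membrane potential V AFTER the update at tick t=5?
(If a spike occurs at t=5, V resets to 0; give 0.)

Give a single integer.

t=0: input=4 -> V=0 FIRE
t=1: input=0 -> V=0
t=2: input=4 -> V=0 FIRE
t=3: input=2 -> V=8
t=4: input=2 -> V=0 FIRE
t=5: input=2 -> V=8
t=6: input=0 -> V=5
t=7: input=0 -> V=3
t=8: input=2 -> V=0 FIRE
t=9: input=3 -> V=0 FIRE
t=10: input=2 -> V=8
t=11: input=0 -> V=5
t=12: input=3 -> V=0 FIRE
t=13: input=0 -> V=0

Answer: 8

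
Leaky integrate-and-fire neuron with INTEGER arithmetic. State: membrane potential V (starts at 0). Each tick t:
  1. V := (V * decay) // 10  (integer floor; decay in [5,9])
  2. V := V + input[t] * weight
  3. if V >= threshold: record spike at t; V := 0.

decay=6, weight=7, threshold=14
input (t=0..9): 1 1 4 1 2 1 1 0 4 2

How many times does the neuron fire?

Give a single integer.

Answer: 4

Derivation:
t=0: input=1 -> V=7
t=1: input=1 -> V=11
t=2: input=4 -> V=0 FIRE
t=3: input=1 -> V=7
t=4: input=2 -> V=0 FIRE
t=5: input=1 -> V=7
t=6: input=1 -> V=11
t=7: input=0 -> V=6
t=8: input=4 -> V=0 FIRE
t=9: input=2 -> V=0 FIRE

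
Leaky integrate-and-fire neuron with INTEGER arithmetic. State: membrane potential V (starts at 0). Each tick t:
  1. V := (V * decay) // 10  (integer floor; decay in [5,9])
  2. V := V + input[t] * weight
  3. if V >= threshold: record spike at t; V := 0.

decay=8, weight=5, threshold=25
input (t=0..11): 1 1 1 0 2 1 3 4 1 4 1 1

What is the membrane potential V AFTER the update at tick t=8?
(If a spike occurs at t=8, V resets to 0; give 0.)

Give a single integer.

t=0: input=1 -> V=5
t=1: input=1 -> V=9
t=2: input=1 -> V=12
t=3: input=0 -> V=9
t=4: input=2 -> V=17
t=5: input=1 -> V=18
t=6: input=3 -> V=0 FIRE
t=7: input=4 -> V=20
t=8: input=1 -> V=21
t=9: input=4 -> V=0 FIRE
t=10: input=1 -> V=5
t=11: input=1 -> V=9

Answer: 21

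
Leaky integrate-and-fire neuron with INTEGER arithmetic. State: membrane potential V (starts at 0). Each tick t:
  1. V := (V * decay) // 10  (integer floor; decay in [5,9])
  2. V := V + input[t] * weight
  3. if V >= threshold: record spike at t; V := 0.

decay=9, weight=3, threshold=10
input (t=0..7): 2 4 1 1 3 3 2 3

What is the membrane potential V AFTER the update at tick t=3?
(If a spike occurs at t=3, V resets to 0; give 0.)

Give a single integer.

Answer: 5

Derivation:
t=0: input=2 -> V=6
t=1: input=4 -> V=0 FIRE
t=2: input=1 -> V=3
t=3: input=1 -> V=5
t=4: input=3 -> V=0 FIRE
t=5: input=3 -> V=9
t=6: input=2 -> V=0 FIRE
t=7: input=3 -> V=9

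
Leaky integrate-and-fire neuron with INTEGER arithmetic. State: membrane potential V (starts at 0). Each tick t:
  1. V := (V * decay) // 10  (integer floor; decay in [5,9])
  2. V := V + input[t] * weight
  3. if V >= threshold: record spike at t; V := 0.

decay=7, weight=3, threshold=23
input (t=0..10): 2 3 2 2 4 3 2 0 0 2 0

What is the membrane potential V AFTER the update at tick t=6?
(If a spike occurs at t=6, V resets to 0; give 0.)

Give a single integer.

t=0: input=2 -> V=6
t=1: input=3 -> V=13
t=2: input=2 -> V=15
t=3: input=2 -> V=16
t=4: input=4 -> V=0 FIRE
t=5: input=3 -> V=9
t=6: input=2 -> V=12
t=7: input=0 -> V=8
t=8: input=0 -> V=5
t=9: input=2 -> V=9
t=10: input=0 -> V=6

Answer: 12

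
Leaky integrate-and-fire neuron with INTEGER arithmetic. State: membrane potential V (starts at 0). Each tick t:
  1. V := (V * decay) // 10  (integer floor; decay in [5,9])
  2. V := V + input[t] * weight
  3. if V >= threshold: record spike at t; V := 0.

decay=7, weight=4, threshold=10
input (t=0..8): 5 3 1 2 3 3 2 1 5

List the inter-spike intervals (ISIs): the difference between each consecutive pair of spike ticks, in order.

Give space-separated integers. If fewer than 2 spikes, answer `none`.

t=0: input=5 -> V=0 FIRE
t=1: input=3 -> V=0 FIRE
t=2: input=1 -> V=4
t=3: input=2 -> V=0 FIRE
t=4: input=3 -> V=0 FIRE
t=5: input=3 -> V=0 FIRE
t=6: input=2 -> V=8
t=7: input=1 -> V=9
t=8: input=5 -> V=0 FIRE

Answer: 1 2 1 1 3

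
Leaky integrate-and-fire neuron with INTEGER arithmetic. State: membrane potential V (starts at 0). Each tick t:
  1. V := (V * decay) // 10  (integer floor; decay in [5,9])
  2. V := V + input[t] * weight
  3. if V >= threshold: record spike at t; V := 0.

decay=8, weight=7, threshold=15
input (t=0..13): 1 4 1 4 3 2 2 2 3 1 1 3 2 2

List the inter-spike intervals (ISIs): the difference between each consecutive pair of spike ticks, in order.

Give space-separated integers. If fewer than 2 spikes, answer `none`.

t=0: input=1 -> V=7
t=1: input=4 -> V=0 FIRE
t=2: input=1 -> V=7
t=3: input=4 -> V=0 FIRE
t=4: input=3 -> V=0 FIRE
t=5: input=2 -> V=14
t=6: input=2 -> V=0 FIRE
t=7: input=2 -> V=14
t=8: input=3 -> V=0 FIRE
t=9: input=1 -> V=7
t=10: input=1 -> V=12
t=11: input=3 -> V=0 FIRE
t=12: input=2 -> V=14
t=13: input=2 -> V=0 FIRE

Answer: 2 1 2 2 3 2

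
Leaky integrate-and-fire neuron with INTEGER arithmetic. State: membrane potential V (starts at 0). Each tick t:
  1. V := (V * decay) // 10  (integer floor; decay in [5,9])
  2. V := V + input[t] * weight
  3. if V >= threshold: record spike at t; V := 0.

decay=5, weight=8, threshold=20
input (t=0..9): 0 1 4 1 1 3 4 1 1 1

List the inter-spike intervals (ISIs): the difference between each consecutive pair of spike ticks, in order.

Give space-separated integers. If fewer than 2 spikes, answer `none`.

Answer: 3 1

Derivation:
t=0: input=0 -> V=0
t=1: input=1 -> V=8
t=2: input=4 -> V=0 FIRE
t=3: input=1 -> V=8
t=4: input=1 -> V=12
t=5: input=3 -> V=0 FIRE
t=6: input=4 -> V=0 FIRE
t=7: input=1 -> V=8
t=8: input=1 -> V=12
t=9: input=1 -> V=14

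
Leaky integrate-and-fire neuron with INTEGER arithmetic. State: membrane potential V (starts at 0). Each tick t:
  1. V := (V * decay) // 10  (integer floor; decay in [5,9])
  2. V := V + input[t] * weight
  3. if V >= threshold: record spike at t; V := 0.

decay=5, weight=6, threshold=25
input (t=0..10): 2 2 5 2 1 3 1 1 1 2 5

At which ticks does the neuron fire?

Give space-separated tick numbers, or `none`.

Answer: 2 10

Derivation:
t=0: input=2 -> V=12
t=1: input=2 -> V=18
t=2: input=5 -> V=0 FIRE
t=3: input=2 -> V=12
t=4: input=1 -> V=12
t=5: input=3 -> V=24
t=6: input=1 -> V=18
t=7: input=1 -> V=15
t=8: input=1 -> V=13
t=9: input=2 -> V=18
t=10: input=5 -> V=0 FIRE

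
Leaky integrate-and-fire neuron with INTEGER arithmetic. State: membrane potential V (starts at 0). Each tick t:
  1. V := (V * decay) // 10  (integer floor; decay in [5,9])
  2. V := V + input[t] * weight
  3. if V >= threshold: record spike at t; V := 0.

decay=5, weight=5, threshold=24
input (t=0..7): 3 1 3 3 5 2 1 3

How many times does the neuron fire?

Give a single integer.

Answer: 2

Derivation:
t=0: input=3 -> V=15
t=1: input=1 -> V=12
t=2: input=3 -> V=21
t=3: input=3 -> V=0 FIRE
t=4: input=5 -> V=0 FIRE
t=5: input=2 -> V=10
t=6: input=1 -> V=10
t=7: input=3 -> V=20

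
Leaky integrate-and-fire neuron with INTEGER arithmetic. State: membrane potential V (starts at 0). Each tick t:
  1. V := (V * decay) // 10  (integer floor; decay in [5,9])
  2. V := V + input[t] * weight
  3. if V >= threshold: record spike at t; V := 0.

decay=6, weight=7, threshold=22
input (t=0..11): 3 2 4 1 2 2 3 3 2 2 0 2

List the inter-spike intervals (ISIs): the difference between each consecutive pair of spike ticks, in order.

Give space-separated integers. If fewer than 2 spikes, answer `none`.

t=0: input=3 -> V=21
t=1: input=2 -> V=0 FIRE
t=2: input=4 -> V=0 FIRE
t=3: input=1 -> V=7
t=4: input=2 -> V=18
t=5: input=2 -> V=0 FIRE
t=6: input=3 -> V=21
t=7: input=3 -> V=0 FIRE
t=8: input=2 -> V=14
t=9: input=2 -> V=0 FIRE
t=10: input=0 -> V=0
t=11: input=2 -> V=14

Answer: 1 3 2 2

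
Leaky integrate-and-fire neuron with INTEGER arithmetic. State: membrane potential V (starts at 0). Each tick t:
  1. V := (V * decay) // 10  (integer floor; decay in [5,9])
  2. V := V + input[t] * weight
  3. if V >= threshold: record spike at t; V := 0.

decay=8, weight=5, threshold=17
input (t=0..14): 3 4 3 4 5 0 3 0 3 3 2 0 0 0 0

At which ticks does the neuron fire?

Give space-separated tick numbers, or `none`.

Answer: 1 3 4 8 10

Derivation:
t=0: input=3 -> V=15
t=1: input=4 -> V=0 FIRE
t=2: input=3 -> V=15
t=3: input=4 -> V=0 FIRE
t=4: input=5 -> V=0 FIRE
t=5: input=0 -> V=0
t=6: input=3 -> V=15
t=7: input=0 -> V=12
t=8: input=3 -> V=0 FIRE
t=9: input=3 -> V=15
t=10: input=2 -> V=0 FIRE
t=11: input=0 -> V=0
t=12: input=0 -> V=0
t=13: input=0 -> V=0
t=14: input=0 -> V=0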